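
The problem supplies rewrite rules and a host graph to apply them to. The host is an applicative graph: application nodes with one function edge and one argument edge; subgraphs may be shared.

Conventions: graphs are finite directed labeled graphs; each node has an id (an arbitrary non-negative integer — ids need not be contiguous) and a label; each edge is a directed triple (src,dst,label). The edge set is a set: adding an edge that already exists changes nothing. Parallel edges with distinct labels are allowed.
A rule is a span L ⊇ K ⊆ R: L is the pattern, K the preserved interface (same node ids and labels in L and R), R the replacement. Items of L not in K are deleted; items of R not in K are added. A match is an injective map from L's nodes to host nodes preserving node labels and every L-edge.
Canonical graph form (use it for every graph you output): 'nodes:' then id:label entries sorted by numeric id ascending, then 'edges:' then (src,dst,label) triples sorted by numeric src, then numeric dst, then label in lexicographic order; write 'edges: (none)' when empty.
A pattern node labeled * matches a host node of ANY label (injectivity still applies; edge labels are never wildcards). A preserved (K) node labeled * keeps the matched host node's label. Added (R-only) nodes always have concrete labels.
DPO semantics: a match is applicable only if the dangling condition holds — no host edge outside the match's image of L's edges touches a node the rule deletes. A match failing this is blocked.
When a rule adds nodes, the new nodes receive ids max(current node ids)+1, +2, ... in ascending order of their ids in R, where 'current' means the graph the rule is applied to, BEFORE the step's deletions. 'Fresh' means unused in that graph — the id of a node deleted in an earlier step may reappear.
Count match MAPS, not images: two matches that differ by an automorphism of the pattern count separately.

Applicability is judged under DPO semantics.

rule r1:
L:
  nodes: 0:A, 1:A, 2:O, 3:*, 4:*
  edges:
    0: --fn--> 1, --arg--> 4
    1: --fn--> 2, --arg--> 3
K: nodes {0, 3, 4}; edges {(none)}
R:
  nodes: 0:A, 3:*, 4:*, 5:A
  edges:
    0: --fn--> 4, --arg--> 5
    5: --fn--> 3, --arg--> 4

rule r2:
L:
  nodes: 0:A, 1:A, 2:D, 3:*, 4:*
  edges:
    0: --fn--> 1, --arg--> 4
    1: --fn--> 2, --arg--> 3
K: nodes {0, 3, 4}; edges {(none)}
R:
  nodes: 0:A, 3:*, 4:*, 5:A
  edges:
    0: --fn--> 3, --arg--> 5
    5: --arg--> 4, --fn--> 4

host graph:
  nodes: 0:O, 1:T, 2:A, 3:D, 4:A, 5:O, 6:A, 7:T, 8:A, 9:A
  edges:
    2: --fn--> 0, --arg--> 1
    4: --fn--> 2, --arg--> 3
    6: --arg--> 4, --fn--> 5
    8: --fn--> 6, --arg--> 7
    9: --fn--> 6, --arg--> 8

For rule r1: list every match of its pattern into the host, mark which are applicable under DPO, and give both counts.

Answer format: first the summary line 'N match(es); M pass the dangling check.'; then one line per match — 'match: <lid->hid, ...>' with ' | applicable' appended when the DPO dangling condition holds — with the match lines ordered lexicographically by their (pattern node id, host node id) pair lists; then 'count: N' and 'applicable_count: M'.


3 match(es); 1 pass the dangling check.
match: 0->4, 1->2, 2->0, 3->1, 4->3 | applicable
match: 0->8, 1->6, 2->5, 3->4, 4->7
match: 0->9, 1->6, 2->5, 3->4, 4->8
count: 3
applicable_count: 1


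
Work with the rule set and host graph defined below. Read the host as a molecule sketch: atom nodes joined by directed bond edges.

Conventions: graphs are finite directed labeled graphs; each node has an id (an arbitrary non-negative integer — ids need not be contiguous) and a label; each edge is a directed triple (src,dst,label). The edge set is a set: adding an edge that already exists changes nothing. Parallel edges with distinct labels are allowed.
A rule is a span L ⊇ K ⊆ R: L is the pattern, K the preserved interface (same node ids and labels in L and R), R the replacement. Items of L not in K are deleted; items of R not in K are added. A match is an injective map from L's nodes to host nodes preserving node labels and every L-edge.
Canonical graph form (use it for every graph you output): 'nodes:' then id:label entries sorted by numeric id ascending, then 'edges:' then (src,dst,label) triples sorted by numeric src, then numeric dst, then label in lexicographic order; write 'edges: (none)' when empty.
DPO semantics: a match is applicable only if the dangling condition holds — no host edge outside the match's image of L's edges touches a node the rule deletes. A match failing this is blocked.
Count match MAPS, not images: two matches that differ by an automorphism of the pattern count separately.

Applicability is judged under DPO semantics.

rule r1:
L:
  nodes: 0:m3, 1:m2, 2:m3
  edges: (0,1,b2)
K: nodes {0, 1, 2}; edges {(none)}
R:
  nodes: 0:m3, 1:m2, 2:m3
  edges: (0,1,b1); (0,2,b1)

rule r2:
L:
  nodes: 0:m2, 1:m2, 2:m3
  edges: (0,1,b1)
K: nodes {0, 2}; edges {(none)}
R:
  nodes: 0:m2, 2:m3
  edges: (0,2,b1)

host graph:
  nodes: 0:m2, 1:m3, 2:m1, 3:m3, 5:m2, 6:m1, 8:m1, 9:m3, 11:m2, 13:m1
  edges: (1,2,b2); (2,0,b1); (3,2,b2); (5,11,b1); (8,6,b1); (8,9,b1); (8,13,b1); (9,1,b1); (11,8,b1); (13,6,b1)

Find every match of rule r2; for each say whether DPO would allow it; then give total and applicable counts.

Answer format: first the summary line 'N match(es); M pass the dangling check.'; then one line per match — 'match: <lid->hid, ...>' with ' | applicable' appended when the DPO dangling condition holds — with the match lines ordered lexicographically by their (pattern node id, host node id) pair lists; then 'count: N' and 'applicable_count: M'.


3 match(es); 0 pass the dangling check.
match: 0->5, 1->11, 2->1
match: 0->5, 1->11, 2->3
match: 0->5, 1->11, 2->9
count: 3
applicable_count: 0


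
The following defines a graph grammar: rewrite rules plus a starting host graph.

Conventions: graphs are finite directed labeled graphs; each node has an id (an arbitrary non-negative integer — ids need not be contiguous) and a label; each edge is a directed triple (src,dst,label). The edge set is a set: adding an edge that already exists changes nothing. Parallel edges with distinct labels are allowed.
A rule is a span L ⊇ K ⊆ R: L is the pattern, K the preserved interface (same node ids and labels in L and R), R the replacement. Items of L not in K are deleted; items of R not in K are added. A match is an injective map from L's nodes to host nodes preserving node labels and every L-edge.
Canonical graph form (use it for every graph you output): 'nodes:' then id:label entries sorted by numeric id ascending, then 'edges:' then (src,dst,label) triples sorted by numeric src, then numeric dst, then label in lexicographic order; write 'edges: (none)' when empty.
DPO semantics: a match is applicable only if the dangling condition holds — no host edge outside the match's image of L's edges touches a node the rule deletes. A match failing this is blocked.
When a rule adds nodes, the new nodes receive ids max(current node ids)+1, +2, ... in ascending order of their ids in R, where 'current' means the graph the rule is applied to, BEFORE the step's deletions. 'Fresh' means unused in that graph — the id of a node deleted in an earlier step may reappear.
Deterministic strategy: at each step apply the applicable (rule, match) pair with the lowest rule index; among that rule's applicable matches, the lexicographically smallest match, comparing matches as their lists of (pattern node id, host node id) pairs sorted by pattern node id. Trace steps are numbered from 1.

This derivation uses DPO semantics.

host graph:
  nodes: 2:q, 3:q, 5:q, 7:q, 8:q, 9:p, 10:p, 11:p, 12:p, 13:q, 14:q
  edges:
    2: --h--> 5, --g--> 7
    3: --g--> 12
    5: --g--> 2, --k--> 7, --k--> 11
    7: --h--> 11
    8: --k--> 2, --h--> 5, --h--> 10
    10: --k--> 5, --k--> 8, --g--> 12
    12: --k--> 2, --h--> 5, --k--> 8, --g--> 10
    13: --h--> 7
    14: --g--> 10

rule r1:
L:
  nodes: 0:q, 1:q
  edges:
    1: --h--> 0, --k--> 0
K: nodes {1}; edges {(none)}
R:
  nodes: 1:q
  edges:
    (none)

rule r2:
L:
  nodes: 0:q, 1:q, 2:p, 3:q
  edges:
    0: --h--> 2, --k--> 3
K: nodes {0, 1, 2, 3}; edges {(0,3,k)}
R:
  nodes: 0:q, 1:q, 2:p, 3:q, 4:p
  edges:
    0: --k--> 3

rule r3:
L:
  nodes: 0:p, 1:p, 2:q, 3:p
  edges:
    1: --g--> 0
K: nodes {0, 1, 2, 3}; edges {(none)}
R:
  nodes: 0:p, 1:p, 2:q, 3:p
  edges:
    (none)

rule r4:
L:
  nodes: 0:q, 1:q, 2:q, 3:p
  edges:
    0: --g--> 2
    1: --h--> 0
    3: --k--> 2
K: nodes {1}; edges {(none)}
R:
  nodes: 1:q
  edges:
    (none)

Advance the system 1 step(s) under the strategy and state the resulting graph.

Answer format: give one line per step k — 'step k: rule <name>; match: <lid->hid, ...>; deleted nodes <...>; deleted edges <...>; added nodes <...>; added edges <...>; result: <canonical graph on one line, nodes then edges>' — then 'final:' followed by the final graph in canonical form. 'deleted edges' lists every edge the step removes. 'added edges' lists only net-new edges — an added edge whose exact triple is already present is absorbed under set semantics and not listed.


step 1: rule r2; match: 0->8, 1->3, 2->10, 3->2; deleted nodes (none); deleted edges (8,10,h); added nodes 15; added edges (none); result: nodes: 2:q, 3:q, 5:q, 7:q, 8:q, 9:p, 10:p, 11:p, 12:p, 13:q, 14:q, 15:p edges: (2,5,h); (2,7,g); (3,12,g); (5,2,g); (5,7,k); (5,11,k); (7,11,h); (8,2,k); (8,5,h); (10,5,k); (10,8,k); (10,12,g); (12,2,k); (12,5,h); (12,8,k); (12,10,g); (13,7,h); (14,10,g)
final:
nodes: 2:q, 3:q, 5:q, 7:q, 8:q, 9:p, 10:p, 11:p, 12:p, 13:q, 14:q, 15:p
edges: (2,5,h); (2,7,g); (3,12,g); (5,2,g); (5,7,k); (5,11,k); (7,11,h); (8,2,k); (8,5,h); (10,5,k); (10,8,k); (10,12,g); (12,2,k); (12,5,h); (12,8,k); (12,10,g); (13,7,h); (14,10,g)


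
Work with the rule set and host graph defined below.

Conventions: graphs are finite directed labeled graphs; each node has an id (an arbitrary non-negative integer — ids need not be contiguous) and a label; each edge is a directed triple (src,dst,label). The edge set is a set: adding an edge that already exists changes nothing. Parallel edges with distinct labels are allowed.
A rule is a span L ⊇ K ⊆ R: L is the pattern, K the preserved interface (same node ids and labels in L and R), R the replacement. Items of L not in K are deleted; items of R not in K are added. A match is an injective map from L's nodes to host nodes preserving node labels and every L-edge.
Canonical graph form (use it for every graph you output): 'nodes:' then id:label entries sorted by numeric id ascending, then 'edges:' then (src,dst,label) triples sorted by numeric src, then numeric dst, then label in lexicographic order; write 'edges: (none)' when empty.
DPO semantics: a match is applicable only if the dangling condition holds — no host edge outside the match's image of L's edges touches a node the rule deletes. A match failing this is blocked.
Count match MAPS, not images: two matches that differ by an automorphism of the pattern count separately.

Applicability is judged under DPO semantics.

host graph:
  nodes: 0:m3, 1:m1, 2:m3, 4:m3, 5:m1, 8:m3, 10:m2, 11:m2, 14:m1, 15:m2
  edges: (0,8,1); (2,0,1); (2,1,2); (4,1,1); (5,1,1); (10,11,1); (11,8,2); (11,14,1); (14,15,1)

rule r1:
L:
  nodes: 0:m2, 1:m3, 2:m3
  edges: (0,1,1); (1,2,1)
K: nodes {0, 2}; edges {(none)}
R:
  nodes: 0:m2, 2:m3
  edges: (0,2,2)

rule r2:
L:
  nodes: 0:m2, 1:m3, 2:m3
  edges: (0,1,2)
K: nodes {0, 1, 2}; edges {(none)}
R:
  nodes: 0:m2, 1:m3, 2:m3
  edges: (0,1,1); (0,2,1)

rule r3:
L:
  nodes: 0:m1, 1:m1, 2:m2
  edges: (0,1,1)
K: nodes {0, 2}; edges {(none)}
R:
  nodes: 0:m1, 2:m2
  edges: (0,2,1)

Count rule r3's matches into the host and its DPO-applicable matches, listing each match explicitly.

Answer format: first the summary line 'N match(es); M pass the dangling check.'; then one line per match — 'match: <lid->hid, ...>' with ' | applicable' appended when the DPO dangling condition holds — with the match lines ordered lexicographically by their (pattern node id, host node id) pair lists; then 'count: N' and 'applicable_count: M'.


3 match(es); 0 pass the dangling check.
match: 0->5, 1->1, 2->10
match: 0->5, 1->1, 2->11
match: 0->5, 1->1, 2->15
count: 3
applicable_count: 0


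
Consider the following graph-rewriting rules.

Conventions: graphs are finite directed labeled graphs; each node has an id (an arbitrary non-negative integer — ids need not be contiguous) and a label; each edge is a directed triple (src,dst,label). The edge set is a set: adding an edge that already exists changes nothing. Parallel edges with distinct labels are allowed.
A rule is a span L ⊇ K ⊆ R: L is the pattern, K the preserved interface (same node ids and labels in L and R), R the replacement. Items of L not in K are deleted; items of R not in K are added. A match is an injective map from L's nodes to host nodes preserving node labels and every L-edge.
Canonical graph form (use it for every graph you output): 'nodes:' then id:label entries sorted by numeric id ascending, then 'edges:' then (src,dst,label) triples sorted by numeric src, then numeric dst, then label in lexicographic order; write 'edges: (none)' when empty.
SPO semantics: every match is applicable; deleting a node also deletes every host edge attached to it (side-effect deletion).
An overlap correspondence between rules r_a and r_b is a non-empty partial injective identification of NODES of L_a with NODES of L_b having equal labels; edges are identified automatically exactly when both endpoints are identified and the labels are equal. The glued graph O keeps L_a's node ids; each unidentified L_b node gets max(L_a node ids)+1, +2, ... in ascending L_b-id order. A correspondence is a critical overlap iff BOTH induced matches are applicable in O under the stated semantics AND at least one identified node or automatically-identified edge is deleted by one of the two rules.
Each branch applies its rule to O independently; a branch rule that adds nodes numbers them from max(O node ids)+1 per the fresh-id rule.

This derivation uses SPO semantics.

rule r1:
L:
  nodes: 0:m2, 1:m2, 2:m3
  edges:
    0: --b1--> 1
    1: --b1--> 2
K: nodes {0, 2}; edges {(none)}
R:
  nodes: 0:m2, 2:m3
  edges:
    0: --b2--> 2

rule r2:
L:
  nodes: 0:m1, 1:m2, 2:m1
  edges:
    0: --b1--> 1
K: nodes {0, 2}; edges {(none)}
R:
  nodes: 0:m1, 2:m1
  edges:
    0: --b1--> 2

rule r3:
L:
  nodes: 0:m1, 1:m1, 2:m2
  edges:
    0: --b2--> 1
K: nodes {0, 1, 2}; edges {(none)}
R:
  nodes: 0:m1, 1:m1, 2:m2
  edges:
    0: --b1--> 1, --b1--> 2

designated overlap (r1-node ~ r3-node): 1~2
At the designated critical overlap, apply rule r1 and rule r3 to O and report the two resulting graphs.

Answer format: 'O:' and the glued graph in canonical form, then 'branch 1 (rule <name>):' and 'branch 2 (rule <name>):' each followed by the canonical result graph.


O:
nodes: 0:m2, 1:m2, 2:m3, 3:m1, 4:m1
edges: (0,1,b1); (1,2,b1); (3,4,b2)
branch 1 (rule r1):
nodes: 0:m2, 2:m3, 3:m1, 4:m1
edges: (0,2,b2); (3,4,b2)
branch 2 (rule r3):
nodes: 0:m2, 1:m2, 2:m3, 3:m1, 4:m1
edges: (0,1,b1); (1,2,b1); (3,1,b1); (3,4,b1)


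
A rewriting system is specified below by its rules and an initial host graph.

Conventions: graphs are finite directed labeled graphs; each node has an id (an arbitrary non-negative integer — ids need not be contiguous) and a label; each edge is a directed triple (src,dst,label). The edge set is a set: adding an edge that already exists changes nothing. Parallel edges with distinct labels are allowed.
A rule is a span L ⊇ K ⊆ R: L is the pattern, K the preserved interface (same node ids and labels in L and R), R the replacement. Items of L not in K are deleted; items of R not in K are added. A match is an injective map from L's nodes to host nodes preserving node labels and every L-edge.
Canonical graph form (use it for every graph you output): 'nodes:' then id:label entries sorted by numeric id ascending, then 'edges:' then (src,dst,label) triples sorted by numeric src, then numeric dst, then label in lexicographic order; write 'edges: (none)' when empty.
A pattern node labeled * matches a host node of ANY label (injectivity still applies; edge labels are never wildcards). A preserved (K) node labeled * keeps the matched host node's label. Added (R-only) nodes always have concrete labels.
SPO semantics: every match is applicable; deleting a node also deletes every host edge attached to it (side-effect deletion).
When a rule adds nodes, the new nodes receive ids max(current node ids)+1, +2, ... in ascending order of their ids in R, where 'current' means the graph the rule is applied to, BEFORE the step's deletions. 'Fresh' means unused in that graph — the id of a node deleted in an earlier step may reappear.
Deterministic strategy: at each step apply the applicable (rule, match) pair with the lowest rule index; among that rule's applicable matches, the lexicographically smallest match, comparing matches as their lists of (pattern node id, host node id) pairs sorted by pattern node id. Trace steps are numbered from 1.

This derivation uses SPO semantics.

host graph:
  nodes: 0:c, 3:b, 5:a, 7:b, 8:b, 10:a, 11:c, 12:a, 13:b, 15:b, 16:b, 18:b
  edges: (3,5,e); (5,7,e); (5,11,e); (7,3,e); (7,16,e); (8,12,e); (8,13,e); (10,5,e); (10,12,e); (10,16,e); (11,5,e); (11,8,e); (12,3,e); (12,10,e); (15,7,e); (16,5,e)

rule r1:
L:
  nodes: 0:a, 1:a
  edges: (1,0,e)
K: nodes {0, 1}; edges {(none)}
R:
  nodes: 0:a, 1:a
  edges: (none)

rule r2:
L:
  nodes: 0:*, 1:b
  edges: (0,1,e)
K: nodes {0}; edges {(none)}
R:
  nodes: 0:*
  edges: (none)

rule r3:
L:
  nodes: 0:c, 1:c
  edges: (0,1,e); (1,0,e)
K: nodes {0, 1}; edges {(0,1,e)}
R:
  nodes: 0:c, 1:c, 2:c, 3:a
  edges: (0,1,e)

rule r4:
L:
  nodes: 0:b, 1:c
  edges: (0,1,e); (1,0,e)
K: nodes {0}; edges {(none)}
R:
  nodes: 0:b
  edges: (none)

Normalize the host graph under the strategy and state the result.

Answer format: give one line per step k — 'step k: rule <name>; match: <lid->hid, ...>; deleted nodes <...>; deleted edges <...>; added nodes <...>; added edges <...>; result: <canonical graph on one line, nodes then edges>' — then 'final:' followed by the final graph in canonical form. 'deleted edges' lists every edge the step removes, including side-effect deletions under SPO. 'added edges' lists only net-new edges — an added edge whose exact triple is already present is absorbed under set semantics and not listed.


step 1: rule r1; match: 0->5, 1->10; deleted nodes (none); deleted edges (10,5,e); added nodes (none); added edges (none); result: nodes: 0:c, 3:b, 5:a, 7:b, 8:b, 10:a, 11:c, 12:a, 13:b, 15:b, 16:b, 18:b edges: (3,5,e); (5,7,e); (5,11,e); (7,3,e); (7,16,e); (8,12,e); (8,13,e); (10,12,e); (10,16,e); (11,5,e); (11,8,e); (12,3,e); (12,10,e); (15,7,e); (16,5,e)
step 2: rule r1; match: 0->10, 1->12; deleted nodes (none); deleted edges (12,10,e); added nodes (none); added edges (none); result: nodes: 0:c, 3:b, 5:a, 7:b, 8:b, 10:a, 11:c, 12:a, 13:b, 15:b, 16:b, 18:b edges: (3,5,e); (5,7,e); (5,11,e); (7,3,e); (7,16,e); (8,12,e); (8,13,e); (10,12,e); (10,16,e); (11,5,e); (11,8,e); (12,3,e); (15,7,e); (16,5,e)
step 3: rule r1; match: 0->12, 1->10; deleted nodes (none); deleted edges (10,12,e); added nodes (none); added edges (none); result: nodes: 0:c, 3:b, 5:a, 7:b, 8:b, 10:a, 11:c, 12:a, 13:b, 15:b, 16:b, 18:b edges: (3,5,e); (5,7,e); (5,11,e); (7,3,e); (7,16,e); (8,12,e); (8,13,e); (10,16,e); (11,5,e); (11,8,e); (12,3,e); (15,7,e); (16,5,e)
step 4: rule r2; match: 0->5, 1->7; deleted nodes 7; deleted edges (5,7,e); (7,3,e); (7,16,e); (15,7,e); added nodes (none); added edges (none); result: nodes: 0:c, 3:b, 5:a, 8:b, 10:a, 11:c, 12:a, 13:b, 15:b, 16:b, 18:b edges: (3,5,e); (5,11,e); (8,12,e); (8,13,e); (10,16,e); (11,5,e); (11,8,e); (12,3,e); (16,5,e)
step 5: rule r2; match: 0->8, 1->13; deleted nodes 13; deleted edges (8,13,e); added nodes (none); added edges (none); result: nodes: 0:c, 3:b, 5:a, 8:b, 10:a, 11:c, 12:a, 15:b, 16:b, 18:b edges: (3,5,e); (5,11,e); (8,12,e); (10,16,e); (11,5,e); (11,8,e); (12,3,e); (16,5,e)
step 6: rule r2; match: 0->10, 1->16; deleted nodes 16; deleted edges (10,16,e); (16,5,e); added nodes (none); added edges (none); result: nodes: 0:c, 3:b, 5:a, 8:b, 10:a, 11:c, 12:a, 15:b, 18:b edges: (3,5,e); (5,11,e); (8,12,e); (11,5,e); (11,8,e); (12,3,e)
step 7: rule r2; match: 0->11, 1->8; deleted nodes 8; deleted edges (8,12,e); (11,8,e); added nodes (none); added edges (none); result: nodes: 0:c, 3:b, 5:a, 10:a, 11:c, 12:a, 15:b, 18:b edges: (3,5,e); (5,11,e); (11,5,e); (12,3,e)
step 8: rule r2; match: 0->12, 1->3; deleted nodes 3; deleted edges (3,5,e); (12,3,e); added nodes (none); added edges (none); result: nodes: 0:c, 5:a, 10:a, 11:c, 12:a, 15:b, 18:b edges: (5,11,e); (11,5,e)
final:
nodes: 0:c, 5:a, 10:a, 11:c, 12:a, 15:b, 18:b
edges: (5,11,e); (11,5,e)


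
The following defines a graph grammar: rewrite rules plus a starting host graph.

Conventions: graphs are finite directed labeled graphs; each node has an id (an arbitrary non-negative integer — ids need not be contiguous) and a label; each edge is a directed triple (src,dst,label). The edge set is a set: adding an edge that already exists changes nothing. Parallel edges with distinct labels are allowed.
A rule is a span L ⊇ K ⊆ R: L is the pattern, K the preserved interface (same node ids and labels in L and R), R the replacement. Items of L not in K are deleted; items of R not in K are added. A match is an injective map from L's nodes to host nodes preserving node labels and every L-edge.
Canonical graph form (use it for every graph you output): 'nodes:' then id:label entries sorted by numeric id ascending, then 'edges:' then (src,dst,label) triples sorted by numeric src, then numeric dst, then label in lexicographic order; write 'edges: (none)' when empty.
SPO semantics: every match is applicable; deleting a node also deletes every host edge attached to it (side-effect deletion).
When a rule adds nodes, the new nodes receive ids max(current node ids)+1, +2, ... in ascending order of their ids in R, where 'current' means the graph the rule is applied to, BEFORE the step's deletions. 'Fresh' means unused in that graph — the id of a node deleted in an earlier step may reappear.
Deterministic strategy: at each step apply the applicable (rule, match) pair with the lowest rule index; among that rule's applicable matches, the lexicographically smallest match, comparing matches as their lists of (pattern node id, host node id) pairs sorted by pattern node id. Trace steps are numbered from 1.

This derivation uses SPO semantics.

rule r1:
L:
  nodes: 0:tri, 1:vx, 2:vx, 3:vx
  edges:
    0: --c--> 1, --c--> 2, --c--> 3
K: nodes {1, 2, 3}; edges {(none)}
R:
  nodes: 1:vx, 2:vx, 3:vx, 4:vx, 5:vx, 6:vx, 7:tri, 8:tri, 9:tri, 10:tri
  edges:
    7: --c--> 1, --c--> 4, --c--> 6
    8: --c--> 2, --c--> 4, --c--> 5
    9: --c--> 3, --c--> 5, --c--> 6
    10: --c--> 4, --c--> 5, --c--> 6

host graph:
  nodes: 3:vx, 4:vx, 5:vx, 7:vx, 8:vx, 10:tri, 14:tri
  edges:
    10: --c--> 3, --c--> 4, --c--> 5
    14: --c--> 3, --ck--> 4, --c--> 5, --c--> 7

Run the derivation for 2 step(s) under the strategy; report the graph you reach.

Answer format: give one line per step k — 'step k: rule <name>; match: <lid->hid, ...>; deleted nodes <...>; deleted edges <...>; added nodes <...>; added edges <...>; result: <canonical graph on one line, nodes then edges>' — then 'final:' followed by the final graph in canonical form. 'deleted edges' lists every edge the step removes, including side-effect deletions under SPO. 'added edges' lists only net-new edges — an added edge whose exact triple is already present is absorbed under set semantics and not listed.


step 1: rule r1; match: 0->10, 1->3, 2->4, 3->5; deleted nodes 10; deleted edges (10,3,c); (10,4,c); (10,5,c); added nodes 15, 16, 17, 18, 19, 20, 21; added edges (18,3,c); (18,15,c); (18,17,c); (19,4,c); (19,15,c); (19,16,c); (20,5,c); (20,16,c); (20,17,c); (21,15,c); (21,16,c); (21,17,c); result: nodes: 3:vx, 4:vx, 5:vx, 7:vx, 8:vx, 14:tri, 15:vx, 16:vx, 17:vx, 18:tri, 19:tri, 20:tri, 21:tri edges: (14,3,c); (14,4,ck); (14,5,c); (14,7,c); (18,3,c); (18,15,c); (18,17,c); (19,4,c); (19,15,c); (19,16,c); (20,5,c); (20,16,c); (20,17,c); (21,15,c); (21,16,c); (21,17,c)
step 2: rule r1; match: 0->14, 1->3, 2->5, 3->7; deleted nodes 14; deleted edges (14,3,c); (14,4,ck); (14,5,c); (14,7,c); added nodes 22, 23, 24, 25, 26, 27, 28; added edges (25,3,c); (25,22,c); (25,24,c); (26,5,c); (26,22,c); (26,23,c); (27,7,c); (27,23,c); (27,24,c); (28,22,c); (28,23,c); (28,24,c); result: nodes: 3:vx, 4:vx, 5:vx, 7:vx, 8:vx, 15:vx, 16:vx, 17:vx, 18:tri, 19:tri, 20:tri, 21:tri, 22:vx, 23:vx, 24:vx, 25:tri, 26:tri, 27:tri, 28:tri edges: (18,3,c); (18,15,c); (18,17,c); (19,4,c); (19,15,c); (19,16,c); (20,5,c); (20,16,c); (20,17,c); (21,15,c); (21,16,c); (21,17,c); (25,3,c); (25,22,c); (25,24,c); (26,5,c); (26,22,c); (26,23,c); (27,7,c); (27,23,c); (27,24,c); (28,22,c); (28,23,c); (28,24,c)
final:
nodes: 3:vx, 4:vx, 5:vx, 7:vx, 8:vx, 15:vx, 16:vx, 17:vx, 18:tri, 19:tri, 20:tri, 21:tri, 22:vx, 23:vx, 24:vx, 25:tri, 26:tri, 27:tri, 28:tri
edges: (18,3,c); (18,15,c); (18,17,c); (19,4,c); (19,15,c); (19,16,c); (20,5,c); (20,16,c); (20,17,c); (21,15,c); (21,16,c); (21,17,c); (25,3,c); (25,22,c); (25,24,c); (26,5,c); (26,22,c); (26,23,c); (27,7,c); (27,23,c); (27,24,c); (28,22,c); (28,23,c); (28,24,c)


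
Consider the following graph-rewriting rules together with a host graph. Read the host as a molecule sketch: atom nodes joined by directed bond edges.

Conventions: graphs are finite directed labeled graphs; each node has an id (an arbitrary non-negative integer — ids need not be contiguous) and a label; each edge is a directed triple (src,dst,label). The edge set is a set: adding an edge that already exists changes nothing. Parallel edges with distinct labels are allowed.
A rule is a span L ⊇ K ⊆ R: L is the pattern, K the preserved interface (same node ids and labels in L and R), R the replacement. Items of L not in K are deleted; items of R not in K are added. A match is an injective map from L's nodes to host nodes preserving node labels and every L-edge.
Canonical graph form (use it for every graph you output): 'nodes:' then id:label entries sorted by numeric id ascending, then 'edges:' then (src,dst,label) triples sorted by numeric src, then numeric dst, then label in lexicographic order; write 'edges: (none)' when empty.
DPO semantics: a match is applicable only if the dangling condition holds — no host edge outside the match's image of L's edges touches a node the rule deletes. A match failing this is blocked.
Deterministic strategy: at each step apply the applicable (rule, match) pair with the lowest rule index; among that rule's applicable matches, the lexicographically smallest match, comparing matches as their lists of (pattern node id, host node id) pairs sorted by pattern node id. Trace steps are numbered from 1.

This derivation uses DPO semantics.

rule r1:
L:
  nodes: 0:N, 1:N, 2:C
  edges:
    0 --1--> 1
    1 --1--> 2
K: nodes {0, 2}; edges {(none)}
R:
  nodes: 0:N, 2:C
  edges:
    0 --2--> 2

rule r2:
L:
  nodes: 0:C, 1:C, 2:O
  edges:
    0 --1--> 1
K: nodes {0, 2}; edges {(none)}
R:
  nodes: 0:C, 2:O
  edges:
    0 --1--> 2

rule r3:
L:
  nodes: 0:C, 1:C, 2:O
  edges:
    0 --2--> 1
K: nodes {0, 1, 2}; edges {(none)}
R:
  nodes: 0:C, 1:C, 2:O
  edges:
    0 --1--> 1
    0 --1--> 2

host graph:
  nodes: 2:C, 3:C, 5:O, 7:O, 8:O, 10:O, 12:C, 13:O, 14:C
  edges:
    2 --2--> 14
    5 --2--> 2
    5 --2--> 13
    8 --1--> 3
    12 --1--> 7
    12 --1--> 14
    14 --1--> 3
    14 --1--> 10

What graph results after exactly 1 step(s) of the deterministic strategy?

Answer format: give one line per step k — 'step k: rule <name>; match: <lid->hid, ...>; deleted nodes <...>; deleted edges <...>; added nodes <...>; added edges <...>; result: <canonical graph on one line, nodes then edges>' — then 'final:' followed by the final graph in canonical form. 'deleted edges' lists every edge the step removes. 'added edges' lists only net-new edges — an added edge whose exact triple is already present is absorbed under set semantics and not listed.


step 1: rule r3; match: 0->2, 1->14, 2->5; deleted nodes (none); deleted edges (2,14,2); added nodes (none); added edges (2,5,1); (2,14,1); result: nodes: 2:C, 3:C, 5:O, 7:O, 8:O, 10:O, 12:C, 13:O, 14:C edges: (2,5,1); (2,14,1); (5,2,2); (5,13,2); (8,3,1); (12,7,1); (12,14,1); (14,3,1); (14,10,1)
final:
nodes: 2:C, 3:C, 5:O, 7:O, 8:O, 10:O, 12:C, 13:O, 14:C
edges: (2,5,1); (2,14,1); (5,2,2); (5,13,2); (8,3,1); (12,7,1); (12,14,1); (14,3,1); (14,10,1)


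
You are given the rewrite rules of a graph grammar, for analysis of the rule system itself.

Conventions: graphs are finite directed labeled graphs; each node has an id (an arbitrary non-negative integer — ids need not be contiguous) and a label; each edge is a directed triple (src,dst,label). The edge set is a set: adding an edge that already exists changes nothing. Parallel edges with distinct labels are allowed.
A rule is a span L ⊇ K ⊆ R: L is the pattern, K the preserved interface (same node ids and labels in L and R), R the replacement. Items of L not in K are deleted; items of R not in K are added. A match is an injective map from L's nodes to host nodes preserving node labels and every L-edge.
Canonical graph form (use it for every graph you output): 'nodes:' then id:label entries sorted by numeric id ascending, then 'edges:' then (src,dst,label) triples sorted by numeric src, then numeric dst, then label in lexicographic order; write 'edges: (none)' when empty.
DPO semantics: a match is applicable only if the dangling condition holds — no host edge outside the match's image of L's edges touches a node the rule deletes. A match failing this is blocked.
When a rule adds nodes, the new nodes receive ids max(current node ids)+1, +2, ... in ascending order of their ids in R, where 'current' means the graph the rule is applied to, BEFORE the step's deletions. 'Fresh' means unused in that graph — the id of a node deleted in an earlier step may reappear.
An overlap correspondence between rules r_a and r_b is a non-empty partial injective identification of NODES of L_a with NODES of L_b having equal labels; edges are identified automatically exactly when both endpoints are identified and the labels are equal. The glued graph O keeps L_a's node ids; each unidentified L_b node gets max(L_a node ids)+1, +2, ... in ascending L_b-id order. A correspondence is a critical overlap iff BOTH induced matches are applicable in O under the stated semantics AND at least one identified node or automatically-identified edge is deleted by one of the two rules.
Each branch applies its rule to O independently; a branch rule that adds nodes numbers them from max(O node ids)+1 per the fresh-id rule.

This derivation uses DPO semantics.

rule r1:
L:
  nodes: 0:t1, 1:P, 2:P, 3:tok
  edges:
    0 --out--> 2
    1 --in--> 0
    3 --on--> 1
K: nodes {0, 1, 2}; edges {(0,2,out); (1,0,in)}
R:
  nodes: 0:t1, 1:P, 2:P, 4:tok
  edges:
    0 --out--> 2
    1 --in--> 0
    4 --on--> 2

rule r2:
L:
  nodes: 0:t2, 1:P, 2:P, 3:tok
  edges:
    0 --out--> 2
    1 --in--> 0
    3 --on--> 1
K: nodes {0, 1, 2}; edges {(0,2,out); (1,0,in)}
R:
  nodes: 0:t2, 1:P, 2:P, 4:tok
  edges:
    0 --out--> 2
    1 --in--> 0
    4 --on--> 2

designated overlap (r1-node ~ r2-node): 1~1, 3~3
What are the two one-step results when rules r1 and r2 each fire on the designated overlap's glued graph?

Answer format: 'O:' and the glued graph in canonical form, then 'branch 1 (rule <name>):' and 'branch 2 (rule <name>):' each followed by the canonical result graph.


O:
nodes: 0:t1, 1:P, 2:P, 3:tok, 4:t2, 5:P
edges: (0,2,out); (1,0,in); (1,4,in); (3,1,on); (4,5,out)
branch 1 (rule r1):
nodes: 0:t1, 1:P, 2:P, 4:t2, 5:P, 6:tok
edges: (0,2,out); (1,0,in); (1,4,in); (4,5,out); (6,2,on)
branch 2 (rule r2):
nodes: 0:t1, 1:P, 2:P, 4:t2, 5:P, 6:tok
edges: (0,2,out); (1,0,in); (1,4,in); (4,5,out); (6,5,on)


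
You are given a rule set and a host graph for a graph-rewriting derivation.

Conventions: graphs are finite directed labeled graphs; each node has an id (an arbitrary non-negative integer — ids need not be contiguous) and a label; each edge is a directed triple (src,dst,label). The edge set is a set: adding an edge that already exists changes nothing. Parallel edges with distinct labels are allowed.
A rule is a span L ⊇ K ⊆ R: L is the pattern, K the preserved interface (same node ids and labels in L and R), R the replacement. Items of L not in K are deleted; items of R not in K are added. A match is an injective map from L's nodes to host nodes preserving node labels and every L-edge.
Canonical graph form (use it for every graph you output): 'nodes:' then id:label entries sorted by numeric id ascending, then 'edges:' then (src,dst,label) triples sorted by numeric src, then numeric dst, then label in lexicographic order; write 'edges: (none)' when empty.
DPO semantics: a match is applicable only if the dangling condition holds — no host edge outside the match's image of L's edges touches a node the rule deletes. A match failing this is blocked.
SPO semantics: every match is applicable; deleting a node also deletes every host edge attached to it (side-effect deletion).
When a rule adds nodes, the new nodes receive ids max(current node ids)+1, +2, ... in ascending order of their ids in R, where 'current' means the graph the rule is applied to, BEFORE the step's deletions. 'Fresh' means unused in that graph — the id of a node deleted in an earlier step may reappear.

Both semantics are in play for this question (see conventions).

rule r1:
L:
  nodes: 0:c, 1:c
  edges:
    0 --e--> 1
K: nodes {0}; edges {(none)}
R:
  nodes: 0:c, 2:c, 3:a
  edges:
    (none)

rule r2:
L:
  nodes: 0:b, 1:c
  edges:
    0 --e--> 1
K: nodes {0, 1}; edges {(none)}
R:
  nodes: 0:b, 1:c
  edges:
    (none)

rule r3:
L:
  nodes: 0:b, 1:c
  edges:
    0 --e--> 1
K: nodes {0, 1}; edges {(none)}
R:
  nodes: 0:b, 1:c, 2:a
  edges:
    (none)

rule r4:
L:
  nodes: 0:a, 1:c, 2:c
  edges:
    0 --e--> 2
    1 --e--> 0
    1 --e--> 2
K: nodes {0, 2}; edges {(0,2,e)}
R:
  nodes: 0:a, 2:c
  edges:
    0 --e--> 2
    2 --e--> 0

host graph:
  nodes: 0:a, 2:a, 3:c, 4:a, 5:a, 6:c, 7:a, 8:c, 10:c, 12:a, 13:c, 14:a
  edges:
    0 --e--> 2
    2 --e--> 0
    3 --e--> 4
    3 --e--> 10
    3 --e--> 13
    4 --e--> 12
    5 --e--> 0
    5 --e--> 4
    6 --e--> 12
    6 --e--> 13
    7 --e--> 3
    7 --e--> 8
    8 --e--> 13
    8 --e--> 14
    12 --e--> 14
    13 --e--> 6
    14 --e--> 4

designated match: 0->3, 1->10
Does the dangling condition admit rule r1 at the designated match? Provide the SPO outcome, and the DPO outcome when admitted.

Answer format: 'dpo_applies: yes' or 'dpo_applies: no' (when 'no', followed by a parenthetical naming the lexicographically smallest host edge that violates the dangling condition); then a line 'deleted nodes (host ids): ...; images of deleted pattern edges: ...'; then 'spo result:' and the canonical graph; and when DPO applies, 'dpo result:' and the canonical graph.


dpo_applies: yes
deleted nodes (host ids): 10; images of deleted pattern edges: (3,10,e)
spo result:
nodes: 0:a, 2:a, 3:c, 4:a, 5:a, 6:c, 7:a, 8:c, 12:a, 13:c, 14:a, 15:c, 16:a
edges: (0,2,e); (2,0,e); (3,4,e); (3,13,e); (4,12,e); (5,0,e); (5,4,e); (6,12,e); (6,13,e); (7,3,e); (7,8,e); (8,13,e); (8,14,e); (12,14,e); (13,6,e); (14,4,e)
dpo result:
nodes: 0:a, 2:a, 3:c, 4:a, 5:a, 6:c, 7:a, 8:c, 12:a, 13:c, 14:a, 15:c, 16:a
edges: (0,2,e); (2,0,e); (3,4,e); (3,13,e); (4,12,e); (5,0,e); (5,4,e); (6,12,e); (6,13,e); (7,3,e); (7,8,e); (8,13,e); (8,14,e); (12,14,e); (13,6,e); (14,4,e)


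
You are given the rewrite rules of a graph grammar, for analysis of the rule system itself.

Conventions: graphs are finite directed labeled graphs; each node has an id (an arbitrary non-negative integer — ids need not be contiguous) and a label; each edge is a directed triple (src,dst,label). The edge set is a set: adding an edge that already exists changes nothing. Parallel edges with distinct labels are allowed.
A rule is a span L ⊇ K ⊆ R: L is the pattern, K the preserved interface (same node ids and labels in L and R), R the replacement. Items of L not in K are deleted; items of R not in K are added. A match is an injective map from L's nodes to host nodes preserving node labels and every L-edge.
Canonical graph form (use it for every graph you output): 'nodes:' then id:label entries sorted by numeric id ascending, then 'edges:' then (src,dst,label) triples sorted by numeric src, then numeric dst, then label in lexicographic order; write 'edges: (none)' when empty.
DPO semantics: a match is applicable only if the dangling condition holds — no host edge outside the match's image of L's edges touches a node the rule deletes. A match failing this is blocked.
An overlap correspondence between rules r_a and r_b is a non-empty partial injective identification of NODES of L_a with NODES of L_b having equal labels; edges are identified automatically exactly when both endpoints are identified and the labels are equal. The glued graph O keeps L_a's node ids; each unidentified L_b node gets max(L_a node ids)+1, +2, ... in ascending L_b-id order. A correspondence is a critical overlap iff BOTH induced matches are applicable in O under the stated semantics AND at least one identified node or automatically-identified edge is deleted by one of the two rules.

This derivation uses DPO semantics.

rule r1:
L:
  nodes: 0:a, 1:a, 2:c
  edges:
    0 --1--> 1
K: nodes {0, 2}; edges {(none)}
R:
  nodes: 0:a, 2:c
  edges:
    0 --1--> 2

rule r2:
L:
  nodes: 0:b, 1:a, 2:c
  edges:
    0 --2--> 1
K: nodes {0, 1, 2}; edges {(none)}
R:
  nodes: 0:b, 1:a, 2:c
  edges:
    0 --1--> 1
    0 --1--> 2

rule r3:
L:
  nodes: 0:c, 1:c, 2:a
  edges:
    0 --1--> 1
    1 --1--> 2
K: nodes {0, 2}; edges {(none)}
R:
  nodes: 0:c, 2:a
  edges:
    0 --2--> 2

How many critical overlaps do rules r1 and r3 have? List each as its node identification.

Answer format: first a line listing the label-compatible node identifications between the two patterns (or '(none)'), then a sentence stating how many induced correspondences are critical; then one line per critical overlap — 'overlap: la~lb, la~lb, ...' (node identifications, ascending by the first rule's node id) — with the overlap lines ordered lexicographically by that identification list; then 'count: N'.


label-compatible node identifications between L(r1) and L(r3): 0~2, 1~2, 2~0, 2~1
2 of the induced correspondences are critical overlaps of r1 and r3.
overlap: 0~2, 2~1
overlap: 2~1
count: 2


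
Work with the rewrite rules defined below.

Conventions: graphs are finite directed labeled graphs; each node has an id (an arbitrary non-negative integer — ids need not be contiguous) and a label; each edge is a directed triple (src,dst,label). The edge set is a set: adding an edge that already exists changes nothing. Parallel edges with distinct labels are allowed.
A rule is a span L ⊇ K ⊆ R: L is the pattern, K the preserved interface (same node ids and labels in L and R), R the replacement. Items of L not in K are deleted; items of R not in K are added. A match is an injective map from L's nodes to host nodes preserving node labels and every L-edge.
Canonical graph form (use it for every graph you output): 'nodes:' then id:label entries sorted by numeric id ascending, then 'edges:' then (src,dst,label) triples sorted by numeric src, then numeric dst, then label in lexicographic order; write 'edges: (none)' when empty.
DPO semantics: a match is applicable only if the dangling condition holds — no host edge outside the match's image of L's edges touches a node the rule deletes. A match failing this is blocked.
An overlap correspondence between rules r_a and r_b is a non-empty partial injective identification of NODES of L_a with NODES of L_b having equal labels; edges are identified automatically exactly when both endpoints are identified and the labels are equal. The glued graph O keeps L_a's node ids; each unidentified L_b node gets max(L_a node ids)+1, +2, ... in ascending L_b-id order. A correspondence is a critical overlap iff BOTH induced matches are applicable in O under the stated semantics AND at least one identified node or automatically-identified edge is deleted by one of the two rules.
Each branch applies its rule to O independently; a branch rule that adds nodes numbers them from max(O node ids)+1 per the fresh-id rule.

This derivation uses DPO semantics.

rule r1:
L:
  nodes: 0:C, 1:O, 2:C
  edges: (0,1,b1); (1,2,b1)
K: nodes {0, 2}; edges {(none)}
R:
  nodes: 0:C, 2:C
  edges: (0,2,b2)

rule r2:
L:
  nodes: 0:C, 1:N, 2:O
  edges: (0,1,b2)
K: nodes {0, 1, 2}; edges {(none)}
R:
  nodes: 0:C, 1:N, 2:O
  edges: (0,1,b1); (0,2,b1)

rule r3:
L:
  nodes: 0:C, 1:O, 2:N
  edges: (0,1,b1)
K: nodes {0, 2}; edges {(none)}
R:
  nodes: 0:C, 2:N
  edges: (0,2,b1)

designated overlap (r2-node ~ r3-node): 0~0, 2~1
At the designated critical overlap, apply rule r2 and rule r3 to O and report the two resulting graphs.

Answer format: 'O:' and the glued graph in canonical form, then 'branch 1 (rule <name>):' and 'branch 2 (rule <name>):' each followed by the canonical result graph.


O:
nodes: 0:C, 1:N, 2:O, 3:N
edges: (0,1,b2); (0,2,b1)
branch 1 (rule r2):
nodes: 0:C, 1:N, 2:O, 3:N
edges: (0,1,b1); (0,2,b1)
branch 2 (rule r3):
nodes: 0:C, 1:N, 3:N
edges: (0,1,b2); (0,3,b1)
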